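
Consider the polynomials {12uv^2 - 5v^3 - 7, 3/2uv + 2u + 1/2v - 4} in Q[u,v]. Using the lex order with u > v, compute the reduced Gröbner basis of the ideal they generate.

G = {u - 15/64v^3 - 3/16v^2 + 7/4v - 149/64, v^4 + 32/15v^3 - 32/5v^2 + 7/5v + 28/15}

f_1 = 12uv^2 - 5v^3 - 7, LT = uv^2.
f_2 = 3/2uv + 2u + 1/2v - 4, LT = uv.

S(f_1,f_2): lcm = uv^2. S = -4/3uv - 5/12v^3 - 1/3v^2 + 8/3v - 7/12.
  reduce S modulo (f_1, f_2):
  remainder 16/9u - 5/12v^3 - 1/3v^2 + 28/9v - 149/36 ≠ 0; add g_3 = 16/9u - 5/12v^3 - 1/3v^2 + 28/9v - 149/36 to the basis.

S(f_1,g_3): lcm = uv^2. S = 15/64v^5 + 3/16v^4 - 13/6v^3 + 149/64v^2 - 7/12.
  reduce S modulo (f_1, f_2, g_3):
  remainder 15/64v^5 + 3/16v^4 - 13/6v^3 + 149/64v^2 - 7/12 ≠ 0; add g_4 = 15/64v^5 + 3/16v^4 - 13/6v^3 + 149/64v^2 - 7/12 to the basis.

S(f_2,g_3): lcm = uv. S = 4/3u + 15/64v^4 + 3/16v^3 - 7/4v^2 + 511/192v - 8/3.
  reduce S modulo (f_1, f_2, g_3, g_4):
  remainder 15/64v^4 + 1/2v^3 - 3/2v^2 + 21/64v + 7/16 ≠ 0; add g_5 = 15/64v^4 + 1/2v^3 - 3/2v^2 + 21/64v + 7/16 to the basis.

The other S-polynomials (S(f_1,g_4), S(f_2,g_4), S(g_3,g_4), S(f_1,g_5), S(f_2,g_5), S(g_3,g_5), S(g_4,g_5)) all reduce to 0 modulo the current basis, so we have a Gröbner basis.
Inter-reduce: drop elements whose leading term is divisible by another's, tail-reduce, and make monic.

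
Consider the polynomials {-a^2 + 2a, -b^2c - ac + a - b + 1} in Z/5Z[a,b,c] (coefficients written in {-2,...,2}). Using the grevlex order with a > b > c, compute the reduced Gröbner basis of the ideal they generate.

The reduced Gröbner basis is the canonical form of the ideal for this ordering.

f_1 = -a^2 + 2a, LT = a^2.
f_2 = -b^2c - ac + a - b + 1, LT = b^2c.

The S-polynomials (S(f_1,f_2)) all reduce to 0 modulo the current basis, so we have a Gröbner basis.

G = {b^2c + ac - a + b - 1, a^2 - 2a}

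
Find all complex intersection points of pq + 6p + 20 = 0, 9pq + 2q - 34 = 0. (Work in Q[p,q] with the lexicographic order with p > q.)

{(-4, -1), (-5/27, 102)}

Compute a lex Gröbner basis by Buchberger's algorithm.
f_1 = pq + 6p + 20, LT = pq.
f_2 = 9pq + 2q - 34, LT = pq.

S(f_1,f_2): lcm = pq. S = 6p - 2/9q + 214/9.
  leading term p: no divisor's leading term divides it; move 6p to the remainder.
  leading term q: no divisor's leading term divides it; move -2/9q to the remainder.
  leading term 1: no divisor's leading term divides it; move 214/9 to the remainder.
  remainder 6p - 2/9q + 214/9 ≠ 0; add h_3 = 6p - 2/9q + 214/9 to the basis.

S(f_1,h_3): lcm = pq. S = 6p + 1/27q^2 - 107/27q + 20.
  leading term p: subtract (1)·h_3 from 6p + 1/27q^2 - 107/27q + 20 → 1/27q^2 - 101/27q - 34/9
  leading term q^2: no divisor's leading term divides it; move 1/27q^2 to the remainder.
  leading term q: no divisor's leading term divides it; move -101/27q to the remainder.
  leading term 1: no divisor's leading term divides it; move -34/9 to the remainder.
  remainder 1/27q^2 - 101/27q - 34/9 ≠ 0; add h_4 = 1/27q^2 - 101/27q - 34/9 to the basis.

The other S-polynomials (S(f_2,h_3), S(f_1,h_4), S(f_2,h_4), S(h_3,h_4)) all reduce to 0 modulo the current basis, so we have a Gröbner basis.
Inter-reduce: drop elements whose leading term is divisible by another's, tail-reduce, and make monic.
Reduced Gröbner basis: {p - 1/27q + 107/27, q^2 - 101q - 102}.

From the last basis element, q^2 - 101q - 102 = 0, so q takes values in {-1, 102}. Each choice, substituted upward through the basis, yields the corresponding point(s) of the solution set.
  q = -1: the earlier basis element becomes p + 4 = 0, giving p = -4 — point (-4, -1).
  q = 102: the earlier basis element becomes p + 5/27 = 0, giving p = -5/27 — point (-5/27, 102).
Check: every point annihilates each of the original generators.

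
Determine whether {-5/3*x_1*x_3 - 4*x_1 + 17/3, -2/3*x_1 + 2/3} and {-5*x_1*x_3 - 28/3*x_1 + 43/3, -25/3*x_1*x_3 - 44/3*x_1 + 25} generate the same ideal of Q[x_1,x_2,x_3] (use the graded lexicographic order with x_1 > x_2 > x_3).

For a fixed monomial order, each ideal has a unique reduced Gröbner basis; comparing bases decides equality.
Buchberger on the first generating set:
f_1 = -5/3*x_1*x_3 - 4*x_1 + 17/3, LT = x_1*x_3.
f_2 = -2/3*x_1 + 2/3, LT = x_1.

S(f_1,f_2): lcm = x_1*x_3. S = 12/5*x_1 + x_3 - 17/5.
  leading term x_1: subtract (-18/5)·f_2 from 12/5*x_1 + x_3 - 17/5 → x_3 - 1
  leading term x_3: no divisor's leading term divides it; move x_3 to the remainder.
  leading term 1: no divisor's leading term divides it; move -1 to the remainder.
  remainder x_3 - 1 ≠ 0; add g_3 = x_3 - 1 to the basis.

The other S-polynomials (S(f_1,g_3), S(f_2,g_3)) all reduce to 0 modulo the current basis, so we have a Gröbner basis.
Inter-reduce: drop elements whose leading term is divisible by another's, tail-reduce, and make monic.
Reduced Gröbner basis: {x_1 - 1, x_3 - 1}.

Buchberger on the second generating set:
h_1 = -5*x_1*x_3 - 28/3*x_1 + 43/3, LT = x_1*x_3.
h_2 = -25/3*x_1*x_3 - 44/3*x_1 + 25, LT = x_1*x_3.

S(h_1,h_2): lcm = x_1*x_3. S = 8/75*x_1 + 2/15.
  leading term x_1: no divisor's leading term divides it; move 8/75*x_1 to the remainder.
  leading term 1: no divisor's leading term divides it; move 2/15 to the remainder.
  remainder 8/75*x_1 + 2/15 ≠ 0; add k_3 = 8/75*x_1 + 2/15 to the basis.

S(h_1,k_3): lcm = x_1*x_3. S = 28/15*x_1 - 5/4*x_3 - 43/15.
  leading term x_1: subtract (35/2)·k_3 from 28/15*x_1 - 5/4*x_3 - 43/15 → -5/4*x_3 - 26/5
  leading term x_3: no divisor's leading term divides it; move -5/4*x_3 to the remainder.
  leading term 1: no divisor's leading term divides it; move -26/5 to the remainder.
  remainder -5/4*x_3 - 26/5 ≠ 0; add k_4 = -5/4*x_3 - 26/5 to the basis.

The other S-polynomials (S(h_2,k_3), S(h_1,k_4), S(h_2,k_4), S(k_3,k_4)) all reduce to 0 modulo the current basis, so we have a Gröbner basis.
Inter-reduce: drop elements whose leading term is divisible by another's, tail-reduce, and make monic.
Reduced Gröbner basis: {x_1 + 5/4, x_3 + 104/25}.

The bases are distinct; the ideals are different.

No, the ideals differ.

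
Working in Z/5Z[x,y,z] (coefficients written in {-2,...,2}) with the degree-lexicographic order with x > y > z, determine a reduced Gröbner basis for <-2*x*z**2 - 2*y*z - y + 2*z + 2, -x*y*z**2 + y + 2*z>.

G = {x*y**2 - 2*x*y*z - x*z + y**2 - 2*y + 2, x*z**2 + y*z - 2*y - z - 1, y**2*z - 2*y**2 - y*z + 2*z}

f_1 = -2*x*z**2 - 2*y*z - y + 2*z + 2, LT = x*z**2.
f_2 = -x*y*z**2 + y + 2*z, LT = x*y*z**2.

S(f_1,f_2): lcm = x*y*z**2. S = y**2*z - 2*y**2 - y*z + 2*z.
  reduce S modulo (f_1, f_2):
  remainder y**2*z - 2*y**2 - y*z + 2*z ≠ 0; add g_3 = y**2*z - 2*y**2 - y*z + 2*z to the basis.

S(f_1,g_3): lcm = x*y**2*z**2. S = 2*x*y**2*z + x*y*z**2 + y**3*z - 2*x*z**2 - 2*y**3 - y**2*z - y**2.
  reduce S modulo (f_1, f_2, g_3):
  remainder -x*y**2 + 2*x*y*z + x*z - y**2 + 2*y - 2 ≠ 0; add g_4 = -x*y**2 + 2*x*y*z + x*z - y**2 + 2*y - 2 to the basis.

The other S-polynomials (S(f_2,g_3), S(f_1,g_4), S(f_2,g_4), S(g_3,g_4)) all reduce to 0 modulo the current basis, so we have a Gröbner basis.
Inter-reduce: drop elements whose leading term is divisible by another's, tail-reduce, and make monic.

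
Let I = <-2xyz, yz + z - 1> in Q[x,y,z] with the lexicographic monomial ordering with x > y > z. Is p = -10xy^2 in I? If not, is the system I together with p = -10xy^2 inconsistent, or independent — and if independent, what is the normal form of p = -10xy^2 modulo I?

-10xy^2 lies in I (it reduces to 0).

First compute the reduced Gröbner basis of I by Buchberger's algorithm.
f_1 = -2xyz, LT = xyz.
f_2 = yz + z - 1, LT = yz.

S(f_1,f_2): lcm = xyz. S = -xz + x.
  leading term xz: no divisor's leading term divides it; move -xz to the remainder.
  leading term x: no divisor's leading term divides it; move x to the remainder.
  remainder -xz + x ≠ 0; add h_3 = -xz + x to the basis.

S(f_1,h_3): lcm = xyz. S = xy.
  leading term xy: no divisor's leading term divides it; move xy to the remainder.
  remainder xy ≠ 0; add h_4 = xy to the basis.

S(f_2,h_3): lcm = xyz. S = xy + xz - x.
  leading term xy: subtract (1)·h_4 from xy + xz - x → xz - x
  leading term xz: subtract (-1)·h_3 from xz - x → 0
  remainder 0.

S(f_1,h_4): lcm = xyz. S = 0.
  remainder 0.

S(f_2,h_4): lcm = xyz. S = xz - x.
  leading term xz: subtract (-1)·h_3 from xz - x → 0
  remainder 0.

S(h_3,h_4): lcm = xyz. S = -xy.
  leading term xy: subtract (-1)·h_4 from -xy → 0
  remainder 0.

Every S-polynomial of the final basis reduces to 0, so we have a Gröbner basis.
Inter-reduce: drop elements whose leading term is divisible by another's, tail-reduce, and make monic.
Reduced Gröbner basis: {xy, xz - x, yz + z - 1}.
Label its elements g_1 = xy, g_2 = xz - x, g_3 = yz + z - 1.

Reduce p = -10xy^2 modulo G:
  leading term xy^2: subtract (-10y)·g_1 from -10xy^2 → 0
  normal form = 0.
Since the normal form is 0, p ∈ I.

The remainder on division by a Gröbner basis is unique — it is the normal form.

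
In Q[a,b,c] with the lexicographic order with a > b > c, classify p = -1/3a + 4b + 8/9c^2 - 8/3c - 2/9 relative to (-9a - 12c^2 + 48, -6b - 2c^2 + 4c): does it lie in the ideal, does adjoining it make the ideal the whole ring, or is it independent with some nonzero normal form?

First compute the reduced Gröbner basis of I by Buchberger's algorithm.
f_1 = -9a - 12c^2 + 48, LT = a.
f_2 = -6b - 2c^2 + 4c, LT = b.

S(f_1,f_2): leading monomials are coprime, so the S-polynomial reduces to 0 (Buchberger's first criterion).
Every S-polynomial of the final basis reduces to 0, so we have a Gröbner basis.
Inter-reduce: drop elements whose leading term is divisible by another's, tail-reduce, and make monic.
Reduced Gröbner basis: {a + 4/3c^2 - 16/3, b + 1/3c^2 - 2/3c}.
Label its elements g_1 = a + 4/3c^2 - 16/3, g_2 = b + 1/3c^2 - 2/3c.

Reduce p = -1/3a + 4b + 8/9c^2 - 8/3c - 2/9 modulo G:
  leading term a: subtract (-1/3)·g_1 from -1/3a + 4b + 8/9c^2 - 8/3c - 2/9 → 4b + 4/3c^2 - 8/3c - 2
  leading term b: subtract (4)·g_2 from 4b + 4/3c^2 - 8/3c - 2 → -2
  leading term 1: no divisor's leading term divides it; move -2 to the remainder.
  normal form = -2.
The normal form is nonzero, so p ∉ I. Since p minus its normal form lies in I, I + (p) = I + (r) where r = -2; decide whether this ideal is the whole ring.
Here r = -2 is a nonzero constant, hence a unit: 1 ∈ I + (p), the Gröbner basis of I + (p) is {1}, and the enlarged system has no common solution — adjoining p is inconsistent.

Adjoining -1/3a + 4b + 8/9c^2 - 8/3c - 2/9 makes the ideal the whole ring: the system is inconsistent.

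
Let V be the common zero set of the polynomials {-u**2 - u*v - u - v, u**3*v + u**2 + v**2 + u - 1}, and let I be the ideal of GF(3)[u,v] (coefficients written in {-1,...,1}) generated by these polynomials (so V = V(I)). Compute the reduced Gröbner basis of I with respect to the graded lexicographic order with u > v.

G = {v**4 + v**2 + u - v + 1, u*v**2 + v**3 - u*v - v**2 - u - v, u**2 + u*v + u + v}

f_1 = -u**2 - u*v - u - v, LT = u**2.
f_2 = u**3*v + u**2 + v**2 + u - 1, LT = u**3*v.

S(f_1,f_2): lcm = u**3*v. S = u**2*v**2 + u**2*v + u*v**2 - u**2 - v**2 - u + 1.
  reduce S modulo (f_1, f_2):
  remainder -u*v**3 - u*v**2 - v**3 + v**2 + v + 1 ≠ 0; add g_3 = -u*v**3 - u*v**2 - v**3 + v**2 + v + 1 to the basis.

S(f_1,g_3): lcm = u**2*v**3. S = u*v**4 - u**2*v**2 + v**4 + u*v**2 + u*v + u.
  reduce S modulo (f_1, f_2, g_3):
  remainder -u*v**2 - v**3 + u*v + v**2 + u + v ≠ 0; add g_4 = -u*v**2 - v**3 + u*v + v**2 + u + v to the basis.

S(f_2,g_3): lcm = u**3*v**3. S = -u**3*v**2 - u**2*v**3 - u**2*v**2 + v**4 + u**2*v + u*v**2 + u**2 - v**2.
  reduce S modulo (f_1, f_2, g_3, g_4):
  remainder v**4 + v**2 + u - v + 1 ≠ 0; add g_5 = v**4 + v**2 + u - v + 1 to the basis.

The other S-polynomials (S(f_1,g_4), S(f_2,g_4), S(g_3,g_4), S(f_1,g_5), S(f_2,g_5), S(g_3,g_5), S(g_4,g_5)) all reduce to 0 modulo the current basis, so we have a Gröbner basis.
Inter-reduce: drop elements whose leading term is divisible by another's, tail-reduce, and make monic.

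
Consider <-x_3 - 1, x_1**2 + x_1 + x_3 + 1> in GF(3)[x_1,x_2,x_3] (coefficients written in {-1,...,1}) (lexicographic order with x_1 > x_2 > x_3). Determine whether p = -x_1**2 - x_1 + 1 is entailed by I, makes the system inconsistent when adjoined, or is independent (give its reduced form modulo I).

First compute the reduced Gröbner basis of I by Buchberger's algorithm.
f_1 = -x_3 - 1, LT = x_3.
f_2 = x_1**2 + x_1 + x_3 + 1, LT = x_1**2.

The S-polynomials (S(f_1,f_2)) all reduce to 0 modulo the current basis, so we have a Gröbner basis.
Inter-reduce: drop elements whose leading term is divisible by another's, tail-reduce, and make monic.
Reduced Gröbner basis: {x_1**2 + x_1, x_3 + 1}.
Label its elements g_1 = x_1**2 + x_1, g_2 = x_3 + 1.

Reduce p = -x_1**2 - x_1 + 1 modulo G:
  leading term x_1**2: subtract (-1)·g_1 from -x_1**2 - x_1 + 1 → 1
  leading term 1: no divisor's leading term divides it; move 1 to the remainder.
  normal form = 1.
The normal form is nonzero, so p ∉ I. Since p minus its normal form lies in I, I + (p) = I + (r) where r = 1; decide whether this ideal is the whole ring.
Here r = 1 is a nonzero constant, hence a unit: 1 ∈ I + (p), the Gröbner basis of I + (p) is {1}, and the enlarged system has no common solution — adjoining p is inconsistent.

Ideal membership is decidable via reduction modulo a Gröbner basis.

Adjoining -x_1**2 - x_1 + 1 makes the ideal the whole ring: the system is inconsistent.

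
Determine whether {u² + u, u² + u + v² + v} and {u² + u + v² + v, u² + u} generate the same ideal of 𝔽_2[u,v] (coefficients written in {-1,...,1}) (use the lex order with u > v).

Yes, the ideals are equal.

Equality of ideals is decidable: compute both reduced Gröbner bases (unique for the ordering) and check whether they agree.
Buchberger on the first generating set:
f_1 = u² + u, LT = u².
f_2 = u² + u + v² + v, LT = u².

S(f_1,f_2): lcm = u². S = v² + v.
  leading term v²: no divisor's leading term divides it; move v² to the remainder.
  leading term v: no divisor's leading term divides it; move v to the remainder.
  remainder v² + v ≠ 0; add g_3 = v² + v to the basis.

The other S-polynomials (S(f_1,g_3), S(f_2,g_3)) all reduce to 0 modulo the current basis, so we have a Gröbner basis.
Inter-reduce: drop elements whose leading term is divisible by another's, tail-reduce, and make monic.
Reduced Gröbner basis: {u² + u, v² + v}.

Buchberger on the second generating set:
h_1 = u² + u + v² + v, LT = u².
h_2 = u² + u, LT = u².

S(h_1,h_2): lcm = u². S = v² + v.
  leading term v²: no divisor's leading term divides it; move v² to the remainder.
  leading term v: no divisor's leading term divides it; move v to the remainder.
  remainder v² + v ≠ 0; add k_3 = v² + v to the basis.

The other S-polynomials (S(h_1,k_3), S(h_2,k_3)) all reduce to 0 modulo the current basis, so we have a Gröbner basis.
Inter-reduce: drop elements whose leading term is divisible by another's, tail-reduce, and make monic.
Reduced Gröbner basis: {u² + u, v² + v}.

The two bases agree; hence the ideals are identical.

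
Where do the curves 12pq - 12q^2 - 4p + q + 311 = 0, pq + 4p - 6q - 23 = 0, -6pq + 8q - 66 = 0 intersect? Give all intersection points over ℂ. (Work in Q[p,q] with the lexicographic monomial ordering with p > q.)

{(5, -3)}

Compute a lex Gröbner basis by Buchberger's algorithm.
f_1 = 12pq - 4p - 12q^2 + q + 311, LT = pq.
f_2 = pq + 4p - 6q - 23, LT = pq.
f_3 = -6pq + 8q - 66, LT = pq.

S(f_1,f_2): lcm = pq. S = -13/3p - q^2 + 73/12q + 587/12.
  leading term p: no divisor's leading term divides it; move -13/3p to the remainder.
  leading term q^2: no divisor's leading term divides it; move -q^2 to the remainder.
  leading term q: no divisor's leading term divides it; move 73/12q to the remainder.
  leading term 1: no divisor's leading term divides it; move 587/12 to the remainder.
  remainder -13/3p - q^2 + 73/12q + 587/12 ≠ 0; add h_4 = -13/3p - q^2 + 73/12q + 587/12 to the basis.

S(f_1,f_3): lcm = pq. S = -1/3p - q^2 + 17/12q + 179/12.
  leading term p: subtract (1/13)·h_4 from -1/3p - q^2 + 17/12q + 179/12 → -12/13q^2 + 37/39q + 145/13
  leading term q^2: no divisor's leading term divides it; move -12/13q^2 to the remainder.
  leading term q: no divisor's leading term divides it; move 37/39q to the remainder.
  leading term 1: no divisor's leading term divides it; move 145/13 to the remainder.
  remainder -12/13q^2 + 37/39q + 145/13 ≠ 0; add h_5 = -12/13q^2 + 37/39q + 145/13 to the basis.

S(f_1,h_4): lcm = pq. S = -1/3p - 3/13q^3 + 21/52q^2 + 887/78q + 311/12.
  leading term p: subtract (1/13)·h_4 from -1/3p - 3/13q^3 + 21/52q^2 + 887/78q + 311/12 → -3/13q^3 + 25/52q^2 + 567/52q + 288/13
  leading term q^3: subtract (1/4q)·h_5 from -3/13q^3 + 25/52q^2 + 567/52q + 288/13 → 19/78q^2 + 211/26q + 288/13
  leading term q^2: subtract (-19/72)·h_5 from 19/78q^2 + 211/26q + 288/13 → 1807/216q + 1807/72
  leading term q: no divisor's leading term divides it; move 1807/216q to the remainder.
  leading term 1: no divisor's leading term divides it; move 1807/72 to the remainder.
  remainder 1807/216q + 1807/72 ≠ 0; add h_6 = 1807/216q + 1807/72 to the basis.

The other S-polynomials (S(f_2,f_3), S(f_2,h_4), S(f_3,h_4), S(f_1,h_5), S(f_2,h_5), S(f_3,h_5), S(h_4,h_5), S(f_1,h_6), S(f_2,h_6), S(f_3,h_6), S(h_4,h_6), S(h_5,h_6)) all reduce to 0 modulo the current basis, so we have a Gröbner basis.
Inter-reduce: drop elements whose leading term is divisible by another's, tail-reduce, and make monic.
Reduced Gröbner basis: {p - 5, q + 3}.

A lex Gröbner basis eliminates variables successively. Here q + 3 depends only on q, with roots {-3}; lifting each root through the earlier basis elements recovers the full solutions.
  q = -3: the earlier basis element becomes p - 5 = 0, giving p = 5 — point (5, -3).
Each listed point satisfies every original equation (direct substitution).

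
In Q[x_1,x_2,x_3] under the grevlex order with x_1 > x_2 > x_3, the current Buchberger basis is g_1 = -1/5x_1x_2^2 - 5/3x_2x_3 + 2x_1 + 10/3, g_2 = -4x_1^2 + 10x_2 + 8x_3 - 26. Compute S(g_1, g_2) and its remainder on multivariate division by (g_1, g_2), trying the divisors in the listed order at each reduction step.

S(g_1, g_2) = 5/2x_2^3 + 25/3x_1x_2x_3 + 2x_2^2x_3 - 10x_1^2 - 13/2x_2^2 - 50/3x_1; remainder on division = 5/2x_2^3 + 25/3x_1x_2x_3 + 2x_2^2x_3 - 13/2x_2^2 - 50/3x_1 - 25x_2 - 20x_3 + 65.

lcm(LM(g_1), LM(g_2)) = x_1^2x_2^2.
S = (lcm/LT(g_1))·g_1 − (lcm/LT(g_2))·g_2 = 5/2x_2^3 + 25/3x_1x_2x_3 + 2x_2^2x_3 - 10x_1^2 - 13/2x_2^2 - 50/3x_1.
Reduce S modulo (g_1, g_2) in that order:
  leading term x_2^3: no divisor's leading term divides it; move 5/2x_2^3 to the remainder.
  leading term x_1x_2x_3: no divisor's leading term divides it; move 25/3x_1x_2x_3 to the remainder.
  leading term x_2^2x_3: no divisor's leading term divides it; move 2x_2^2x_3 to the remainder.
  leading term x_1^2: subtract (5/2)·g_2 from -10x_1^2 - 13/2x_2^2 - 50/3x_1 → -13/2x_2^2 - 50/3x_1 - 25x_2 - 20x_3 + 65
  leading term x_2^2: no divisor's leading term divides it; move -13/2x_2^2 to the remainder.
  leading term x_1: no divisor's leading term divides it; move -50/3x_1 to the remainder.
  leading term x_2: no divisor's leading term divides it; move -25x_2 to the remainder.
  leading term x_3: no divisor's leading term divides it; move -20x_3 to the remainder.
  leading term 1: no divisor's leading term divides it; move 65 to the remainder.
The remainder 5/2x_2^3 + 25/3x_1x_2x_3 + 2x_2^2x_3 - 13/2x_2^2 - 50/3x_1 - 25x_2 - 20x_3 + 65 is nonzero, so it would be added as the next basis element.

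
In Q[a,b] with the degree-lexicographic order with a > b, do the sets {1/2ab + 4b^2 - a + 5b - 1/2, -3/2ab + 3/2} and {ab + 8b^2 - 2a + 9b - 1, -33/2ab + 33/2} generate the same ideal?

No, the ideals differ.

Two ideals are equal iff their reduced Gröbner bases coincide (the reduced basis is unique for a fixed ordering).
Buchberger on the first generating set:
f_1 = 1/2ab + 4b^2 - a + 5b - 1/2, LT = ab.
f_2 = -3/2ab + 3/2, LT = ab.

S(f_1,f_2): lcm = ab. S = 8b^2 - 2a + 10b.
  leading term b^2: no divisor's leading term divides it; move 8b^2 to the remainder.
  leading term a: no divisor's leading term divides it; move -2a to the remainder.
  leading term b: no divisor's leading term divides it; move 10b to the remainder.
  remainder 8b^2 - 2a + 10b ≠ 0; add g_3 = 8b^2 - 2a + 10b to the basis.

S(f_1,g_3): lcm = ab^2. S = 8b^3 + 1/4a^2 - 13/4ab + 10b^2 - b.
  leading term b^3: subtract (b)·g_3 from 8b^3 + 1/4a^2 - 13/4ab + 10b^2 - b → 1/4a^2 - 5/4ab - b
  leading term a^2: no divisor's leading term divides it; move 1/4a^2 to the remainder.
  leading term ab: subtract (-5/2)·f_1 from -5/4ab - b → 10b^2 - 5/2a + 23/2b - 5/4
  leading term b^2: subtract (5/4)·g_3 from 10b^2 - 5/2a + 23/2b - 5/4 → -b - 5/4
  leading term b: no divisor's leading term divides it; move -b to the remainder.
  leading term 1: no divisor's leading term divides it; move -5/4 to the remainder.
  remainder 1/4a^2 - b - 5/4 ≠ 0; add g_4 = 1/4a^2 - b - 5/4 to the basis.

The other S-polynomials (S(f_2,g_3), S(f_1,g_4), S(f_2,g_4), S(g_3,g_4)) all reduce to 0 modulo the current basis, so we have a Gröbner basis.
Inter-reduce: drop elements whose leading term is divisible by another's, tail-reduce, and make monic.
Reduced Gröbner basis: {a^2 - 4b - 5, ab - 1, b^2 - 1/4a + 5/4b}.

Buchberger on the second generating set:
h_1 = ab + 8b^2 - 2a + 9b - 1, LT = ab.
h_2 = -33/2ab + 33/2, LT = ab.

S(h_1,h_2): lcm = ab. S = 8b^2 - 2a + 9b.
  leading term b^2: no divisor's leading term divides it; move 8b^2 to the remainder.
  leading term a: no divisor's leading term divides it; move -2a to the remainder.
  leading term b: no divisor's leading term divides it; move 9b to the remainder.
  remainder 8b^2 - 2a + 9b ≠ 0; add k_3 = 8b^2 - 2a + 9b to the basis.

S(h_1,k_3): lcm = ab^2. S = 8b^3 + 1/4a^2 - 25/8ab + 9b^2 - b.
  leading term b^3: subtract (b)·k_3 from 8b^3 + 1/4a^2 - 25/8ab + 9b^2 - b → 1/4a^2 - 9/8ab - b
  leading term a^2: no divisor's leading term divides it; move 1/4a^2 to the remainder.
  leading term ab: subtract (-9/8)·h_1 from -9/8ab - b → 9b^2 - 9/4a + 73/8b - 9/8
  leading term b^2: subtract (9/8)·k_3 from 9b^2 - 9/4a + 73/8b - 9/8 → -b - 9/8
  leading term b: no divisor's leading term divides it; move -b to the remainder.
  leading term 1: no divisor's leading term divides it; move -9/8 to the remainder.
  remainder 1/4a^2 - b - 9/8 ≠ 0; add k_4 = 1/4a^2 - b - 9/8 to the basis.

The other S-polynomials (S(h_2,k_3), S(h_1,k_4), S(h_2,k_4), S(k_3,k_4)) all reduce to 0 modulo the current basis, so we have a Gröbner basis.
Inter-reduce: drop elements whose leading term is divisible by another's, tail-reduce, and make monic.
Reduced Gröbner basis: {a^2 - 4b - 9/2, ab - 1, b^2 - 1/4a + 9/8b}.

These differ, so the ideals are not equal.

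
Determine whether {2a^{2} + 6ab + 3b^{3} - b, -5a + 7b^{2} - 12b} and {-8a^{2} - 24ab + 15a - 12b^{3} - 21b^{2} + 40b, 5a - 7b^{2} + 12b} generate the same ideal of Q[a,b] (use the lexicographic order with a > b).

For a fixed monomial order, each ideal has a unique reduced Gröbner basis; comparing bases decides equality.
Buchberger on the first generating set:
f_1 = 2a^{2} + 6ab + 3b^{3} - b, LT = a^{2}.
f_2 = -5a + 7b^{2} - 12b, LT = a.

S(f_1,f_2): lcm = a^{2}. S = \tfrac{7}{5}ab^{2} + \tfrac{3}{5}ab + \tfrac{3}{2}b^{3} - \tfrac{1}{2}b.
  leading term ab^{2}: subtract (-\tfrac{7}{25}b^{2})·f_2 from \tfrac{7}{5}ab^{2} + \tfrac{3}{5}ab + \tfrac{3}{2}b^{3} - \tfrac{1}{2}b → \tfrac{3}{5}ab + \tfrac{49}{25}b^{4} - \tfrac{93}{50}b^{3} - \tfrac{1}{2}b
  leading term ab: subtract (-\tfrac{3}{25}b)·f_2 from \tfrac{3}{5}ab + \tfrac{49}{25}b^{4} - \tfrac{93}{50}b^{3} - \tfrac{1}{2}b → \tfrac{49}{25}b^{4} - \tfrac{51}{50}b^{3} - \tfrac{36}{25}b^{2} - \tfrac{1}{2}b
  leading term b^{4}: no divisor's leading term divides it; move \tfrac{49}{25}b^{4} to the remainder.
  leading term b^{3}: no divisor's leading term divides it; move -\tfrac{51}{50}b^{3} to the remainder.
  leading term b^{2}: no divisor's leading term divides it; move -\tfrac{36}{25}b^{2} to the remainder.
  leading term b: no divisor's leading term divides it; move -\tfrac{1}{2}b to the remainder.
  remainder \tfrac{49}{25}b^{4} - \tfrac{51}{50}b^{3} - \tfrac{36}{25}b^{2} - \tfrac{1}{2}b ≠ 0; add g_3 = \tfrac{49}{25}b^{4} - \tfrac{51}{50}b^{3} - \tfrac{36}{25}b^{2} - \tfrac{1}{2}b to the basis.

The other S-polynomials (S(f_1,g_3), S(f_2,g_3)) all reduce to 0 modulo the current basis, so we have a Gröbner basis.
Inter-reduce: drop elements whose leading term is divisible by another's, tail-reduce, and make monic.
Reduced Gröbner basis: {a - \tfrac{7}{5}b^{2} + \tfrac{12}{5}b, b^{4} - \tfrac{51}{98}b^{3} - \tfrac{36}{49}b^{2} - \tfrac{25}{98}b}.

Buchberger on the second generating set:
h_1 = -8a^{2} - 24ab + 15a - 12b^{3} - 21b^{2} + 40b, LT = a^{2}.
h_2 = 5a - 7b^{2} + 12b, LT = a.

S(h_1,h_2): lcm = a^{2}. S = \tfrac{7}{5}ab^{2} + \tfrac{3}{5}ab - \tfrac{15}{8}a + \tfrac{3}{2}b^{3} + \tfrac{21}{8}b^{2} - 5b.
  leading term ab^{2}: subtract (\tfrac{7}{25}b^{2})·h_2 from \tfrac{7}{5}ab^{2} + \tfrac{3}{5}ab - \tfrac{15}{8}a + \tfrac{3}{2}b^{3} + \tfrac{21}{8}b^{2} - 5b → \tfrac{3}{5}ab - \tfrac{15}{8}a + \tfrac{49}{25}b^{4} - \tfrac{93}{50}b^{3} + \tfrac{21}{8}b^{2} - 5b
  leading term ab: subtract (\tfrac{3}{25}b)·h_2 from \tfrac{3}{5}ab - \tfrac{15}{8}a + \tfrac{49}{25}b^{4} - \tfrac{93}{50}b^{3} + \tfrac{21}{8}b^{2} - 5b → -\tfrac{15}{8}a + \tfrac{49}{25}b^{4} - \tfrac{51}{50}b^{3} + \tfrac{237}{200}b^{2} - 5b
  leading term a: subtract (-\tfrac{3}{8})·h_2 from -\tfrac{15}{8}a + \tfrac{49}{25}b^{4} - \tfrac{51}{50}b^{3} + \tfrac{237}{200}b^{2} - 5b → \tfrac{49}{25}b^{4} - \tfrac{51}{50}b^{3} - \tfrac{36}{25}b^{2} - \tfrac{1}{2}b
  leading term b^{4}: no divisor's leading term divides it; move \tfrac{49}{25}b^{4} to the remainder.
  leading term b^{3}: no divisor's leading term divides it; move -\tfrac{51}{50}b^{3} to the remainder.
  leading term b^{2}: no divisor's leading term divides it; move -\tfrac{36}{25}b^{2} to the remainder.
  leading term b: no divisor's leading term divides it; move -\tfrac{1}{2}b to the remainder.
  remainder \tfrac{49}{25}b^{4} - \tfrac{51}{50}b^{3} - \tfrac{36}{25}b^{2} - \tfrac{1}{2}b ≠ 0; add k_3 = \tfrac{49}{25}b^{4} - \tfrac{51}{50}b^{3} - \tfrac{36}{25}b^{2} - \tfrac{1}{2}b to the basis.

The other S-polynomials (S(h_1,k_3), S(h_2,k_3)) all reduce to 0 modulo the current basis, so we have a Gröbner basis.
Inter-reduce: drop elements whose leading term is divisible by another's, tail-reduce, and make monic.
Reduced Gröbner basis: {a - \tfrac{7}{5}b^{2} + \tfrac{12}{5}b, b^{4} - \tfrac{51}{98}b^{3} - \tfrac{36}{49}b^{2} - \tfrac{25}{98}b}.

The two bases agree; hence the ideals are identical.
The same test decides containment: I ⊆ J iff every generator of I reduces to 0 modulo a Gröbner basis of J.

Yes, the ideals are equal.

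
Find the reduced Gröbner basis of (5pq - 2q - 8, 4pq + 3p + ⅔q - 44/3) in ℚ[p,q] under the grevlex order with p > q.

G = {q² - 53/17q + 36/17, p + 34/45q - 124/45}

f_1 = 5pq - 2q - 8, LT = pq.
f_2 = 4pq + 3p + ⅔q - 44/3, LT = pq.

S(f_1,f_2): lcm = pq. S = -¾p - 17/30q + 31/15.
  leading term p: no divisor's leading term divides it; move -¾p to the remainder.
  leading term q: no divisor's leading term divides it; move -17/30q to the remainder.
  leading term 1: no divisor's leading term divides it; move 31/15 to the remainder.
  remainder -¾p - 17/30q + 31/15 ≠ 0; add g_3 = -¾p - 17/30q + 31/15 to the basis.

S(f_1,g_3): lcm = pq. S = -34/45q² + 106/45q - 8/5.
  leading term q²: no divisor's leading term divides it; move -34/45q² to the remainder.
  leading term q: no divisor's leading term divides it; move 106/45q to the remainder.
  leading term 1: no divisor's leading term divides it; move -8/5 to the remainder.
  remainder -34/45q² + 106/45q - 8/5 ≠ 0; add g_4 = -34/45q² + 106/45q - 8/5 to the basis.

S(f_2,g_3): lcm = pq. S = -34/45q² + ¾p + 263/90q - 11/3.
  leading term q²: subtract (1)·g_4 from -34/45q² + ¾p + 263/90q - 11/3 → ¾p + 17/30q - 31/15
  leading term p: subtract (-1)·g_3 from ¾p + 17/30q - 31/15 → 0
  remainder 0.

S(f_1,g_4): lcm = pq². S = 53/17pq - ⅖q² - 36/17p - 8/5q.
  leading term pq: subtract (53/85)·f_1 from 53/17pq - ⅖q² - 36/17p - 8/5q → -⅖q² - 36/17p - 6/17q + 424/85
  leading term q²: subtract (9/17)·g_4 from -⅖q² - 36/17p - 6/17q + 424/85 → -36/17p - 8/5q + 496/85
  leading term p: subtract (48/17)·g_3 from -36/17p - 8/5q + 496/85 → 0
  remainder 0.

S(f_2,g_4): lcm = pq². S = 263/68pq + ⅙q² - 36/17p - 11/3q.
  leading term pq: subtract (263/340)·f_1 from 263/68pq + ⅙q² - 36/17p - 11/3q → ⅙q² - 36/17p - 1081/510q + 526/85
  leading term q²: subtract (-15/68)·g_4 from ⅙q² - 36/17p - 1081/510q + 526/85 → -36/17p - 8/5q + 496/85
  leading term p: subtract (48/17)·g_3 from -36/17p - 8/5q + 496/85 → 0
  remainder 0.

S(g_3,g_4): leading monomials are coprime, so the S-polynomial reduces to 0 (Buchberger's first criterion).
Every S-polynomial of the final basis reduces to 0, so we have a Gröbner basis.
Inter-reduce: drop elements whose leading term is divisible by another's, tail-reduce, and make monic.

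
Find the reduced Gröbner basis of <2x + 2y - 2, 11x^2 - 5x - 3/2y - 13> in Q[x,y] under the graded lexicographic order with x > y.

f_1 = 2x + 2y - 2, LT = x.
f_2 = 11x^2 - 5x - 3/2y - 13, LT = x^2.

S(f_1,f_2): lcm = x^2. S = xy - 6/11x + 3/22y + 13/11.
  reduce S modulo (f_1, f_2):
  remainder -y^2 + 37/22y + 7/11 ≠ 0; add g_3 = -y^2 + 37/22y + 7/11 to the basis.

The other S-polynomials (S(f_1,g_3), S(f_2,g_3)) all reduce to 0 modulo the current basis, so we have a Gröbner basis.
Inter-reduce: drop elements whose leading term is divisible by another's, tail-reduce, and make monic.

G = {y^2 - 37/22y - 7/11, x + y - 1}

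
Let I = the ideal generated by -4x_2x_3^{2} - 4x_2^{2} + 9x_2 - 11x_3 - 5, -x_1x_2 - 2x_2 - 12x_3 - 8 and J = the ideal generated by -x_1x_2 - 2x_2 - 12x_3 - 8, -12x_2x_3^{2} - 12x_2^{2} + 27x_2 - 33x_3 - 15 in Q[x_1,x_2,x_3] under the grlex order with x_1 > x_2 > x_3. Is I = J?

Yes, the ideals are equal.

Two ideals are equal iff their reduced Gröbner bases coincide (the reduced basis is unique for a fixed ordering).
Buchberger on the first generating set:
f_1 = -4x_2x_3^{2} - 4x_2^{2} + 9x_2 - 11x_3 - 5, LT = x_2x_3^{2}.
f_2 = -x_1x_2 - 2x_2 - 12x_3 - 8, LT = x_1x_2.

S(f_1,f_2): lcm = x_1x_2x_3^{2}. S = x_1x_2^{2} - 2x_2x_3^{2} - 12x_3^{3} - \tfrac{9}{4}x_1x_2 + \tfrac{11}{4}x_1x_3 - 8x_3^{2} + \tfrac{5}{4}x_1.
  reduce S modulo (f_1, f_2):
  remainder -12x_3^{3} + \tfrac{11}{4}x_1x_3 - 12x_2x_3 - 8x_3^{2} + \tfrac{5}{4}x_1 - 8x_2 + \tfrac{65}{2}x_3 + \tfrac{41}{2} ≠ 0; add g_3 = -12x_3^{3} + \tfrac{11}{4}x_1x_3 - 12x_2x_3 - 8x_3^{2} + \tfrac{5}{4}x_1 - 8x_2 + \tfrac{65}{2}x_3 + \tfrac{41}{2} to the basis.

The other S-polynomials (S(f_1,g_3), S(f_2,g_3)) all reduce to 0 modulo the current basis, so we have a Gröbner basis.
Inter-reduce: drop elements whose leading term is divisible by another's, tail-reduce, and make monic.
Reduced Gröbner basis: {x_2x_3^{2} + x_2^{2} - \tfrac{9}{4}x_2 + \tfrac{11}{4}x_3 + \tfrac{5}{4}, x_3^{3} - \tfrac{11}{48}x_1x_3 + x_2x_3 + \tfrac{2}{3}x_3^{2} - \tfrac{5}{48}x_1 + \tfrac{2}{3}x_2 - \tfrac{65}{24}x_3 - \tfrac{41}{24}, x_1x_2 + 2x_2 + 12x_3 + 8}.

Buchberger on the second generating set:
h_1 = -x_1x_2 - 2x_2 - 12x_3 - 8, LT = x_1x_2.
h_2 = -12x_2x_3^{2} - 12x_2^{2} + 27x_2 - 33x_3 - 15, LT = x_2x_3^{2}.

S(h_1,h_2): lcm = x_1x_2x_3^{2}. S = -x_1x_2^{2} + 2x_2x_3^{2} + 12x_3^{3} + \tfrac{9}{4}x_1x_2 - \tfrac{11}{4}x_1x_3 + 8x_3^{2} - \tfrac{5}{4}x_1.
  reduce S modulo (h_1, h_2):
  remainder 12x_3^{3} - \tfrac{11}{4}x_1x_3 + 12x_2x_3 + 8x_3^{2} - \tfrac{5}{4}x_1 + 8x_2 - \tfrac{65}{2}x_3 - \tfrac{41}{2} ≠ 0; add k_3 = 12x_3^{3} - \tfrac{11}{4}x_1x_3 + 12x_2x_3 + 8x_3^{2} - \tfrac{5}{4}x_1 + 8x_2 - \tfrac{65}{2}x_3 - \tfrac{41}{2} to the basis.

The other S-polynomials (S(h_1,k_3), S(h_2,k_3)) all reduce to 0 modulo the current basis, so we have a Gröbner basis.
Inter-reduce: drop elements whose leading term is divisible by another's, tail-reduce, and make monic.
Reduced Gröbner basis: {x_2x_3^{2} + x_2^{2} - \tfrac{9}{4}x_2 + \tfrac{11}{4}x_3 + \tfrac{5}{4}, x_3^{3} - \tfrac{11}{48}x_1x_3 + x_2x_3 + \tfrac{2}{3}x_3^{2} - \tfrac{5}{48}x_1 + \tfrac{2}{3}x_2 - \tfrac{65}{24}x_3 - \tfrac{41}{24}, x_1x_2 + 2x_2 + 12x_3 + 8}.

Same reduced basis, so the two generating sets span the same ideal.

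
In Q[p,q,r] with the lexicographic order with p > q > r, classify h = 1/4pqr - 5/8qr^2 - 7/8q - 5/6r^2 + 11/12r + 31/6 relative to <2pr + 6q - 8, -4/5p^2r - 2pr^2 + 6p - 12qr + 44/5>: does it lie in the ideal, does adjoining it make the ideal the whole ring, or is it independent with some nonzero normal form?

First compute the reduced Gröbner basis of I by Buchberger's algorithm.
f_1 = 2pr + 6q - 8, LT = pr.
f_2 = -4/5p^2r - 2pr^2 + 6p - 12qr + 44/5, LT = p^2r.

S(f_1,f_2): lcm = p^2r. S = 3pq - 5/2pr^2 + 7/2p - 15qr + 11.
  reduce S modulo (f_1, f_2):
  remainder 3pq + 7/2p - 15/2qr - 10r + 11 ≠ 0; add k_3 = 3pq + 7/2p - 15/2qr - 10r + 11 to the basis.

S(f_1,k_3): lcm = pqr. S = -7/6pr + 3q^2 + 5/2qr^2 - 4q + 10/3r^2 - 11/3r.
  reduce S modulo (f_1, f_2, k_3):
  remainder 3q^2 + 5/2qr^2 - 1/2q + 10/3r^2 - 11/3r - 14/3 ≠ 0; add k_4 = 3q^2 + 5/2qr^2 - 1/2q + 10/3r^2 - 11/3r - 14/3 to the basis.

The other S-polynomials (S(f_2,k_3), S(f_1,k_4), S(f_2,k_4), S(k_3,k_4)) all reduce to 0 modulo the current basis, so we have a Gröbner basis.
Inter-reduce: drop elements whose leading term is divisible by another's, tail-reduce, and make monic.
Reduced Gröbner basis: {pq + 7/6p - 5/2qr - 10/3r + 11/3, pr + 3q - 4, q^2 + 5/6qr^2 - 1/6q + 10/9r^2 - 11/9r - 14/9}.
Label its elements g_1 = pq + 7/6p - 5/2qr - 10/3r + 11/3, g_2 = pr + 3q - 4, g_3 = q^2 + 5/6qr^2 - 1/6q + 10/9r^2 - 11/9r - 14/9.

Reduce h = 1/4pqr - 5/8qr^2 - 7/8q - 5/6r^2 + 11/12r + 31/6 modulo G:
  leading term pqr: subtract (1/4r)·g_1 from 1/4pqr - 5/8qr^2 - 7/8q - 5/6r^2 + 11/12r + 31/6 → -7/24pr - 7/8q + 31/6
  leading term pr: subtract (-7/24)·g_2 from -7/24pr - 7/8q + 31/6 → 4
  leading term 1: no divisor's leading term divides it; move 4 to the remainder.
  normal form = 4.
The normal form is nonzero, so h ∉ I. Since h minus its normal form lies in I, I + (h) = I + (n) where n = 4; decide whether this ideal is the whole ring.
Here n = 4 is a nonzero constant, hence a unit: 1 ∈ I + (h), the Gröbner basis of I + (h) is {1}, and the enlarged system has no common solution — adjoining h is inconsistent.

The remainder on division by a Gröbner basis is unique — it is the normal form.

Adjoining 1/4pqr - 5/8qr^2 - 7/8q - 5/6r^2 + 11/12r + 31/6 makes the ideal the whole ring: the system is inconsistent.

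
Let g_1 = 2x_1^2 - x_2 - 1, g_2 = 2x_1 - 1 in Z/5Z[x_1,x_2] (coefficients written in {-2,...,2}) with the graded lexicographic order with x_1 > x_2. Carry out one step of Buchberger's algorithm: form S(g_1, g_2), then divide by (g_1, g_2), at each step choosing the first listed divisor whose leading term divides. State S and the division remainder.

lcm(LM(g_1), LM(g_2)) = x_1^2.
S = (lcm/LT(g_1))·g_1 − (lcm/LT(g_2))·g_2 = -2x_1 + 2x_2 + 2.
Reduce S modulo (g_1, g_2) in that order:
  leading term x_1: subtract (-1)·g_2 from -2x_1 + 2x_2 + 2 → 2x_2 + 1
  leading term x_2: no divisor's leading term divides it; move 2x_2 to the remainder.
  leading term 1: no divisor's leading term divides it; move 1 to the remainder.
The remainder 2x_2 + 1 is nonzero, so it would be added as the next basis element.

S(g_1, g_2) = -2x_1 + 2x_2 + 2; remainder on division = 2x_2 + 1.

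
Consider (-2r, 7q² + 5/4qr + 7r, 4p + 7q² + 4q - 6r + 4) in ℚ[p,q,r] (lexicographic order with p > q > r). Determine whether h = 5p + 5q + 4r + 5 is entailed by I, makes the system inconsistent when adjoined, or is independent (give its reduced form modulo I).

5p + 5q + 4r + 5 lies in I (it reduces to 0).

First compute the reduced Gröbner basis of I by Buchberger's algorithm.
f_1 = -2r, LT = r.
f_2 = 7q² + 5/4qr + 7r, LT = q².
f_3 = 4p + 7q² + 4q - 6r + 4, LT = p.

The S-polynomials (S(f_1,f_2), S(f_1,f_3), S(f_2,f_3)) all reduce to 0 modulo the current basis, so we have a Gröbner basis.
Inter-reduce: drop elements whose leading term is divisible by another's, tail-reduce, and make monic.
Reduced Gröbner basis: {p + q + 1, q², r}.
Label its elements g_1 = p + q + 1, g_2 = q², g_3 = r.

Reduce h = 5p + 5q + 4r + 5 modulo G:
  leading term p: subtract (5)·g_1 from 5p + 5q + 4r + 5 → 4r
  leading term r: subtract (4)·g_3 from 4r → 0
  normal form = 0.
Since the normal form is 0, h ∈ I.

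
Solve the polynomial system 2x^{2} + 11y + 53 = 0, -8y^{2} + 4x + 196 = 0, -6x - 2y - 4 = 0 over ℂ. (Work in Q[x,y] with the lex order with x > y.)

Compute a lex Gröbner basis by Buchberger's algorithm.
f_1 = 2x^{2} + 11y + 53, LT = x^{2}.
f_2 = 4x - 8y^{2} + 196, LT = x.
f_3 = -6x - 2y - 4, LT = x.

S(f_1,f_2): lcm = x^{2}. S = 2xy^{2} - 49x + \tfrac{11}{2}y + \tfrac{53}{2}.
  reduce S modulo (f_1, f_2, f_3):
  remainder 4y^{4} - 196y^{2} + \tfrac{11}{2}y + \tfrac{4855}{2} ≠ 0; add h_4 = 4y^{4} - 196y^{2} + \tfrac{11}{2}y + \tfrac{4855}{2} to the basis.

S(f_1,f_3): lcm = x^{2}. S = -\tfrac{1}{3}xy - \tfrac{2}{3}x + \tfrac{11}{2}y + \tfrac{53}{2}.
  reduce S modulo (f_1, f_2, f_3, h_4):
  remainder -\tfrac{2}{3}y^{3} - \tfrac{4}{3}y^{2} + \tfrac{131}{6}y + \tfrac{355}{6} ≠ 0; add h_5 = -\tfrac{2}{3}y^{3} - \tfrac{4}{3}y^{2} + \tfrac{131}{6}y + \tfrac{355}{6} to the basis.

S(f_2,f_3): lcm = x. S = -2y^{2} - \tfrac{1}{3}y + \tfrac{145}{3}.
  reduce S modulo (f_1, f_2, f_3, h_4, h_5):
  remainder -2y^{2} - \tfrac{1}{3}y + \tfrac{145}{3} ≠ 0; add h_6 = -2y^{2} - \tfrac{1}{3}y + \tfrac{145}{3} to the basis.

S(h_4,h_5): lcm = y^{4}. S = -2y^{3} - \tfrac{65}{4}y^{2} + \tfrac{721}{8}y + \tfrac{4855}{8}.
  reduce S modulo (f_1, f_2, f_3, h_4, h_5, h_6):
  remainder \tfrac{80}{3}y + \tfrac{400}{3} ≠ 0; add h_7 = \tfrac{80}{3}y + \tfrac{400}{3} to the basis.

The other S-polynomials (S(f_1,h_4), S(f_2,h_4), S(f_3,h_4), S(f_1,h_5), S(f_2,h_5), S(f_3,h_5), S(f_1,h_6), S(f_2,h_6), S(f_3,h_6), S(h_4,h_6), S(h_5,h_6), S(f_1,h_7), S(f_2,h_7), S(f_3,h_7), S(h_4,h_7), S(h_5,h_7), S(h_6,h_7)) all reduce to 0 modulo the current basis, so we have a Gröbner basis.
Inter-reduce: drop elements whose leading term is divisible by another's, tail-reduce, and make monic.
Reduced Gröbner basis: {x - 1, y + 5}.

A lex Gröbner basis eliminates variables successively. Here y + 5 depends only on y, with roots {-5}; lifting each root through the earlier basis elements recovers the full solutions.
  y = -5: the earlier basis element becomes x - 1 = 0, giving x = 1 — point (1, -5).

{(1, -5)}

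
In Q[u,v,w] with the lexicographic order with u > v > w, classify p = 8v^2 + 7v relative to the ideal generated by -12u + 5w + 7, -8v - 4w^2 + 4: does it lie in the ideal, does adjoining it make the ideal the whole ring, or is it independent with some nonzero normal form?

8v^2 + 7v is independent of I; its normal form modulo I is 2w^4 - 15/2w^2 + 11/2.

First compute the reduced Gröbner basis of I by Buchberger's algorithm.
f_1 = -12u + 5w + 7, LT = u.
f_2 = -8v - 4w^2 + 4, LT = v.

The S-polynomials (S(f_1,f_2)) all reduce to 0 modulo the current basis, so we have a Gröbner basis.
Inter-reduce: drop elements whose leading term is divisible by another's, tail-reduce, and make monic.
Reduced Gröbner basis: {u - 5/12w - 7/12, v + 1/2w^2 - 1/2}.
Label its elements g_1 = u - 5/12w - 7/12, g_2 = v + 1/2w^2 - 1/2.

Reduce p = 8v^2 + 7v modulo G:
  leading term v^2: subtract (8v)·g_2 from 8v^2 + 7v → -4vw^2 + 11v
  leading term vw^2: subtract (-4w^2)·g_2 from -4vw^2 + 11v → 11v + 2w^4 - 2w^2
  leading term v: subtract (11)·g_2 from 11v + 2w^4 - 2w^2 → 2w^4 - 15/2w^2 + 11/2
  leading term w^4: no divisor's leading term divides it; move 2w^4 to the remainder.
  leading term w^2: no divisor's leading term divides it; move -15/2w^2 to the remainder.
  leading term 1: no divisor's leading term divides it; move 11/2 to the remainder.
  normal form = 2w^4 - 15/2w^2 + 11/2.
The normal form is nonzero, so p ∉ I. Since p minus its normal form lies in I, I + (p) = I + (r) where r = 2w^4 - 15/2w^2 + 11/2; decide whether this ideal is the whole ring.
Run Buchberger on G together with r (pairs among the g_i already reduce to 0 since G is a Gröbner basis):
g_1 = u - 5/12w - 7/12, LT = u.
g_2 = v + 1/2w^2 - 1/2, LT = v.
r = 2w^4 - 15/2w^2 + 11/2, LT = w^4.

The S-polynomials (S(g_1,g_2), S(g_1,r), S(g_2,r)) all reduce to 0 modulo the current basis, so we have a Gröbner basis.
Inter-reduce: drop elements whose leading term is divisible by another's, tail-reduce, and make monic.
Reduced Gröbner basis: {u - 5/12w - 7/12, v + 1/2w^2 - 1/2, w^4 - 15/4w^2 + 11/4}.
The reduced Gröbner basis of I + (p) is {u - 5/12w - 7/12, v + 1/2w^2 - 1/2, w^4 - 15/4w^2 + 11/4} ≠ {1}, a proper ideal, so the enlarged system stays consistent: p is independent of I, with normal form 2w^4 - 15/2w^2 + 11/2.

Ideal membership is decidable via reduction modulo a Gröbner basis.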